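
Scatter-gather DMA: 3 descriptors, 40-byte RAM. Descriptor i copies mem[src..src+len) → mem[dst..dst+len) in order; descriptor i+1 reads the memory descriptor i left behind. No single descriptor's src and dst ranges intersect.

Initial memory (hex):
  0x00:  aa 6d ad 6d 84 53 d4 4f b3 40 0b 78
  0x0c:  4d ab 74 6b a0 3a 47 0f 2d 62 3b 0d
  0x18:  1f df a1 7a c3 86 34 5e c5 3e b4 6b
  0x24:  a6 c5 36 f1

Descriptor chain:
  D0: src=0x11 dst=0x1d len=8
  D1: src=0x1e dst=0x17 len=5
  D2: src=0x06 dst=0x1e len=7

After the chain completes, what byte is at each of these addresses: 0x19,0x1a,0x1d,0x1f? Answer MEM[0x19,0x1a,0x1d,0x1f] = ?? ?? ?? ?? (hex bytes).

MEM[0x19,0x1a,0x1d,0x1f] = 2d 62 3a 4f

#0 dst[0x1d+8] := {0x3a,0x47,0x0f,0x2d,0x62,0x3b,0x0d,0x1f}
#1 dst[0x17+5] := {0x47,0x0f,0x2d,0x62,0x3b}
#2 dst[0x1e+7] := {0xd4,0x4f,0xb3,0x40,0x0b,0x78,0x4d}
query mem[0x19]=0x2d, mem[0x1a]=0x62, mem[0x1d]=0x3a, mem[0x1f]=0x4f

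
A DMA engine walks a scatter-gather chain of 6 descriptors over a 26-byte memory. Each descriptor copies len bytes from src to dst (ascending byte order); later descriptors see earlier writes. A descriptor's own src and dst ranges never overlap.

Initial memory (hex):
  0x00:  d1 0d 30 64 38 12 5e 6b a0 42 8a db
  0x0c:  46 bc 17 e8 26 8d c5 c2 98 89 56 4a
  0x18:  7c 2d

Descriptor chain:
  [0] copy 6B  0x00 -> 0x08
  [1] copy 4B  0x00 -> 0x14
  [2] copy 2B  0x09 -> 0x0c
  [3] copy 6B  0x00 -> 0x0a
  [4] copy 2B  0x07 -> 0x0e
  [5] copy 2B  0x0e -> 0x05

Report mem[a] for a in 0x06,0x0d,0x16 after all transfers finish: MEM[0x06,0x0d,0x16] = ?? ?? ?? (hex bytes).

  after D0: wrote 6B at 0x08 = d10d30643812
  after D1: wrote 4B at 0x14 = d10d3064
  after D2: wrote 2B at 0x0c = 0d30
  after D3: wrote 6B at 0x0a = d10d30643812
  after D4: wrote 2B at 0x0e = 6bd1
  after D5: wrote 2B at 0x05 = 6bd1
query mem[0x06]=0xd1, mem[0x0d]=0x64, mem[0x16]=0x30

MEM[0x06,0x0d,0x16] = d1 64 30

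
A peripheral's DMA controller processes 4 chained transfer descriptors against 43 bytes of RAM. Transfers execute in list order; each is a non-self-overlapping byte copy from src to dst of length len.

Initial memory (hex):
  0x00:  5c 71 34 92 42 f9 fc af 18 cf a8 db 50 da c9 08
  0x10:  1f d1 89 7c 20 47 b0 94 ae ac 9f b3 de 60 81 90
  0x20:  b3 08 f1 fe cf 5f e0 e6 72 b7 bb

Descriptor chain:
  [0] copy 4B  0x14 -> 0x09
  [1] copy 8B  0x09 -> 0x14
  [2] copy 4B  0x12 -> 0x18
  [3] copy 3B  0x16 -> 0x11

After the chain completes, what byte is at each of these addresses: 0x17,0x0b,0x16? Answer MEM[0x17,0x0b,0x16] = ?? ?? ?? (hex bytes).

D0: mem[0x09..0x0c] <- [20 47 b0 94]
D1: mem[0x14..0x1b] <- [20 47 b0 94 da c9 08 1f]
D2: mem[0x18..0x1b] <- [89 7c 20 47]
D3: mem[0x11..0x13] <- [b0 94 89]
query mem[0x17]=0x94, mem[0x0b]=0xb0, mem[0x16]=0xb0

MEM[0x17,0x0b,0x16] = 94 b0 b0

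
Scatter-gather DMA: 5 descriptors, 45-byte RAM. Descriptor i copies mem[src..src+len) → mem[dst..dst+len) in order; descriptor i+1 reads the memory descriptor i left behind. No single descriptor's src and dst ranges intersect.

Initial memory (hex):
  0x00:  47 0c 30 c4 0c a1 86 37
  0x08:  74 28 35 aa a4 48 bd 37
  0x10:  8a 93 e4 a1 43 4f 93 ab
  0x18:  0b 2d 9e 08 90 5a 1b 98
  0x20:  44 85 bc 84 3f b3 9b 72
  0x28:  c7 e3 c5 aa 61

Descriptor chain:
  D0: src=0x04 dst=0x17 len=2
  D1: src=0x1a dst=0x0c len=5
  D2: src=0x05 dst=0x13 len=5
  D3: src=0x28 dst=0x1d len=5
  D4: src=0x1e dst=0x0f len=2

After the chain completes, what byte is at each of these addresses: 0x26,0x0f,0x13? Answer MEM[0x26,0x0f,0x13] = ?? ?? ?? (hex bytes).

MEM[0x26,0x0f,0x13] = 9b e3 a1

  after D0: wrote 2B at 0x17 = 0ca1
  after D1: wrote 5B at 0x0c = 9e08905a1b
  after D2: wrote 5B at 0x13 = a186377428
  after D3: wrote 5B at 0x1d = c7e3c5aa61
  after D4: wrote 2B at 0x0f = e3c5
query mem[0x26]=0x9b, mem[0x0f]=0xe3, mem[0x13]=0xa1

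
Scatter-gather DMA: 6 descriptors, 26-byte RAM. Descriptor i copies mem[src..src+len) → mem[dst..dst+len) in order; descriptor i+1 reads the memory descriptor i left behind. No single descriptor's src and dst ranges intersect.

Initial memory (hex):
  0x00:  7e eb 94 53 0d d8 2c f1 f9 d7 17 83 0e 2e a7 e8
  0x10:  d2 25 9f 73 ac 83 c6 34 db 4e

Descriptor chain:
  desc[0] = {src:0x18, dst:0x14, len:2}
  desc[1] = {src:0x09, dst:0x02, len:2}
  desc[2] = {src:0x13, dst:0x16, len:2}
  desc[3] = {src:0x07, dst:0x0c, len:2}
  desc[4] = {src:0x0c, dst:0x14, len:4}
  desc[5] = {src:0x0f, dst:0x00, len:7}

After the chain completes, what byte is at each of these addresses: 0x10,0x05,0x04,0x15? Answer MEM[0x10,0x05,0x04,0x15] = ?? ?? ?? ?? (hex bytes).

MEM[0x10,0x05,0x04,0x15] = d2 f1 73 f9

  after D0: wrote 2B at 0x14 = db4e
  after D1: wrote 2B at 0x02 = d717
  after D2: wrote 2B at 0x16 = 73db
  after D3: wrote 2B at 0x0c = f1f9
  after D4: wrote 4B at 0x14 = f1f9a7e8
  after D5: wrote 7B at 0x00 = e8d2259f73f1f9
query mem[0x10]=0xd2, mem[0x05]=0xf1, mem[0x04]=0x73, mem[0x15]=0xf9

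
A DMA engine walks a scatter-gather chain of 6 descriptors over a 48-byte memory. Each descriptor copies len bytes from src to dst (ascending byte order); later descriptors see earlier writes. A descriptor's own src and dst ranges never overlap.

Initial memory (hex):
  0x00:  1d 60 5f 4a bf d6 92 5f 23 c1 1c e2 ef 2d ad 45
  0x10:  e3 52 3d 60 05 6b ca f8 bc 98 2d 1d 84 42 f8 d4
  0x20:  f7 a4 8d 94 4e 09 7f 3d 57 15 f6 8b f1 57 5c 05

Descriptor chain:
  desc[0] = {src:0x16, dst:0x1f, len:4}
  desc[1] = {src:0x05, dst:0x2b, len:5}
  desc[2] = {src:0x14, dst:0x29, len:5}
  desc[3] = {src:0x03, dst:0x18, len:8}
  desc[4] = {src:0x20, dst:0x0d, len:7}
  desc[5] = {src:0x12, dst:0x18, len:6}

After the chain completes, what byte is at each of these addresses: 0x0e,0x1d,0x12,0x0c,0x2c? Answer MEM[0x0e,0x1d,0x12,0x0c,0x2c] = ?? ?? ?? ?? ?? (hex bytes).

MEM[0x0e,0x1d,0x12,0x0c,0x2c] = bc f8 09 ef f8

  after D0: wrote 4B at 0x1f = caf8bc98
  after D1: wrote 5B at 0x2b = d6925f23c1
  after D2: wrote 5B at 0x29 = 056bcaf8bc
  after D3: wrote 8B at 0x18 = 4abfd6925f23c11c
  after D4: wrote 7B at 0x0d = f8bc98944e097f
  after D5: wrote 6B at 0x18 = 097f056bcaf8
query mem[0x0e]=0xbc, mem[0x1d]=0xf8, mem[0x12]=0x09, mem[0x0c]=0xef, mem[0x2c]=0xf8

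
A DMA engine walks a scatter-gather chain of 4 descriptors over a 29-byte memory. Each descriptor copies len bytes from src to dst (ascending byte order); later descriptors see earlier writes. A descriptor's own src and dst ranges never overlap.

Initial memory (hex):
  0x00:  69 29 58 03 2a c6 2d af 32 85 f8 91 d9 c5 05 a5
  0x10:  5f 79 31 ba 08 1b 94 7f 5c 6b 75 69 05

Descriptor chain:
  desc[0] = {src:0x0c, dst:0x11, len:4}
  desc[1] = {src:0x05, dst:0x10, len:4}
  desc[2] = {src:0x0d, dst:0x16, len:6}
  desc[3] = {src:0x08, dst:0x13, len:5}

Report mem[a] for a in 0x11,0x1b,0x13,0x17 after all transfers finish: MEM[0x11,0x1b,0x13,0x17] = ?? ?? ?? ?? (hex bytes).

MEM[0x11,0x1b,0x13,0x17] = 2d af 32 d9

#0 dst[0x11+4] := {0xd9,0xc5,0x05,0xa5}
#1 dst[0x10+4] := {0xc6,0x2d,0xaf,0x32}
#2 dst[0x16+6] := {0xc5,0x05,0xa5,0xc6,0x2d,0xaf}
#3 dst[0x13+5] := {0x32,0x85,0xf8,0x91,0xd9}
query mem[0x11]=0x2d, mem[0x1b]=0xaf, mem[0x13]=0x32, mem[0x17]=0xd9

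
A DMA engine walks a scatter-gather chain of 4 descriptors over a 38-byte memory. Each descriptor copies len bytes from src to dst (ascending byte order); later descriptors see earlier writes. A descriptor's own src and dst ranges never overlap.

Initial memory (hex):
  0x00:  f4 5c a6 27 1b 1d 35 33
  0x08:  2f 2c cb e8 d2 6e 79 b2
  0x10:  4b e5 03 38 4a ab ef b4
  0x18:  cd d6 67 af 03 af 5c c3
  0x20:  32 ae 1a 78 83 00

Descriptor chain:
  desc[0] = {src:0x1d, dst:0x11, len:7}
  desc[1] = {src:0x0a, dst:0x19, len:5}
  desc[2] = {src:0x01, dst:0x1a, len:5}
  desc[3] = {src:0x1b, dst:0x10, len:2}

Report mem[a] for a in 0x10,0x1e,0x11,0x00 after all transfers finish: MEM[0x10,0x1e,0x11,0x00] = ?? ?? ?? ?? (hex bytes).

MEM[0x10,0x1e,0x11,0x00] = a6 1d 27 f4

D0: mem[0x11..0x17] <- [af 5c c3 32 ae 1a 78]
D1: mem[0x19..0x1d] <- [cb e8 d2 6e 79]
D2: mem[0x1a..0x1e] <- [5c a6 27 1b 1d]
D3: mem[0x10..0x11] <- [a6 27]
query mem[0x10]=0xa6, mem[0x1e]=0x1d, mem[0x11]=0x27, mem[0x00]=0xf4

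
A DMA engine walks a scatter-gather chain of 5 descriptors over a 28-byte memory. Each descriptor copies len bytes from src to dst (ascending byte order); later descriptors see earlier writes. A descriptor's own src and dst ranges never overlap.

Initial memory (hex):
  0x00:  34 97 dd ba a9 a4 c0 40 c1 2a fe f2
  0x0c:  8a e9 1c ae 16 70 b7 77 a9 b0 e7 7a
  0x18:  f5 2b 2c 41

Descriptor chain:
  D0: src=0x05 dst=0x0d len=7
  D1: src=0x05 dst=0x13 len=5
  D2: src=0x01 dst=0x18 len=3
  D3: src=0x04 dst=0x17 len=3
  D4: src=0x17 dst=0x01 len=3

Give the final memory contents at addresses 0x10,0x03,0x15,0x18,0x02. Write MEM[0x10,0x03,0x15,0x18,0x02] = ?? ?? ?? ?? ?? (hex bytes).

MEM[0x10,0x03,0x15,0x18,0x02] = c1 c0 40 a4 a4

#0 dst[0x0d+7] := {0xa4,0xc0,0x40,0xc1,0x2a,0xfe,0xf2}
#1 dst[0x13+5] := {0xa4,0xc0,0x40,0xc1,0x2a}
#2 dst[0x18+3] := {0x97,0xdd,0xba}
#3 dst[0x17+3] := {0xa9,0xa4,0xc0}
#4 dst[0x01+3] := {0xa9,0xa4,0xc0}
query mem[0x10]=0xc1, mem[0x03]=0xc0, mem[0x15]=0x40, mem[0x18]=0xa4, mem[0x02]=0xa4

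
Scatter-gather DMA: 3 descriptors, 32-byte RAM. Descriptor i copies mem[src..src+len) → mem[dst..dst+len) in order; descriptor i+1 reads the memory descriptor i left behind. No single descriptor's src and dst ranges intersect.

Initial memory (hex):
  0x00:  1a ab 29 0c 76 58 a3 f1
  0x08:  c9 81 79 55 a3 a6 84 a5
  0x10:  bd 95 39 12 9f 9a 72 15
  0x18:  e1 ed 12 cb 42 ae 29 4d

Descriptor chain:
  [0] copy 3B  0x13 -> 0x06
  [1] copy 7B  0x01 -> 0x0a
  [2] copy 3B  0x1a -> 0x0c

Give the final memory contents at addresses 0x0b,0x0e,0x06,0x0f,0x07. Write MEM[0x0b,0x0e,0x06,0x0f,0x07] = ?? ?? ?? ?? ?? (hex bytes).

MEM[0x0b,0x0e,0x06,0x0f,0x07] = 29 42 12 12 9f

[0] 0x13->0x06 len=3 : 12 9f 9a
[1] 0x01->0x0a len=7 : ab 29 0c 76 58 12 9f
[2] 0x1a->0x0c len=3 : 12 cb 42
query mem[0x0b]=0x29, mem[0x0e]=0x42, mem[0x06]=0x12, mem[0x0f]=0x12, mem[0x07]=0x9f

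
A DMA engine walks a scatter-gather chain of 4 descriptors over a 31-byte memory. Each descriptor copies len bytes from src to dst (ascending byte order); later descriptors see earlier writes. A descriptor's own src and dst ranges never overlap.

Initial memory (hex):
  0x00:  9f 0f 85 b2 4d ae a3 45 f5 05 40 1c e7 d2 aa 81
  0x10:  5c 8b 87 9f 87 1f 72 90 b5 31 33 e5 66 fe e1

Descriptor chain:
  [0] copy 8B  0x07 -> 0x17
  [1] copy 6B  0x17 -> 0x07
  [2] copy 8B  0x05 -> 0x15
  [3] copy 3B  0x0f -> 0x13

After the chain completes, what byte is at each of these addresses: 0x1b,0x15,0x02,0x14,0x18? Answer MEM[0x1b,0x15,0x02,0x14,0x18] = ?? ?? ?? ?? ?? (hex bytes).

MEM[0x1b,0x15,0x02,0x14,0x18] = 1c 8b 85 5c f5

#0 dst[0x17+8] := {0x45,0xf5,0x05,0x40,0x1c,0xe7,0xd2,0xaa}
#1 dst[0x07+6] := {0x45,0xf5,0x05,0x40,0x1c,0xe7}
#2 dst[0x15+8] := {0xae,0xa3,0x45,0xf5,0x05,0x40,0x1c,0xe7}
#3 dst[0x13+3] := {0x81,0x5c,0x8b}
query mem[0x1b]=0x1c, mem[0x15]=0x8b, mem[0x02]=0x85, mem[0x14]=0x5c, mem[0x18]=0xf5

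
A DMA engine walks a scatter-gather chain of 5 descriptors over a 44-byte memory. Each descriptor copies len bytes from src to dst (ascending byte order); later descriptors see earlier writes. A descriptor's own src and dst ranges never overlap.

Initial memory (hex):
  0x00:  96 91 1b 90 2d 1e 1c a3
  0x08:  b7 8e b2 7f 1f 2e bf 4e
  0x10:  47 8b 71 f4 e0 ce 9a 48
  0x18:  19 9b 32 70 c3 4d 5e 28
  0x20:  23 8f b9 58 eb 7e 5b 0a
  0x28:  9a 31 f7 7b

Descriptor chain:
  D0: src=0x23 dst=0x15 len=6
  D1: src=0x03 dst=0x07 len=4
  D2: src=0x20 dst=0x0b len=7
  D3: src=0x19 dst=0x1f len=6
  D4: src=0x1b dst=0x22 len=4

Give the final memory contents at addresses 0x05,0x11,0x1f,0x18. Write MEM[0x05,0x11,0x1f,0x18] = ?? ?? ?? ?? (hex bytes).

MEM[0x05,0x11,0x1f,0x18] = 1e 5b 0a 5b

  after D0: wrote 6B at 0x15 = 58eb7e5b0a9a
  after D1: wrote 4B at 0x07 = 902d1e1c
  after D2: wrote 7B at 0x0b = 238fb958eb7e5b
  after D3: wrote 6B at 0x1f = 0a9a70c34d5e
  after D4: wrote 4B at 0x22 = 70c34d5e
query mem[0x05]=0x1e, mem[0x11]=0x5b, mem[0x1f]=0x0a, mem[0x18]=0x5b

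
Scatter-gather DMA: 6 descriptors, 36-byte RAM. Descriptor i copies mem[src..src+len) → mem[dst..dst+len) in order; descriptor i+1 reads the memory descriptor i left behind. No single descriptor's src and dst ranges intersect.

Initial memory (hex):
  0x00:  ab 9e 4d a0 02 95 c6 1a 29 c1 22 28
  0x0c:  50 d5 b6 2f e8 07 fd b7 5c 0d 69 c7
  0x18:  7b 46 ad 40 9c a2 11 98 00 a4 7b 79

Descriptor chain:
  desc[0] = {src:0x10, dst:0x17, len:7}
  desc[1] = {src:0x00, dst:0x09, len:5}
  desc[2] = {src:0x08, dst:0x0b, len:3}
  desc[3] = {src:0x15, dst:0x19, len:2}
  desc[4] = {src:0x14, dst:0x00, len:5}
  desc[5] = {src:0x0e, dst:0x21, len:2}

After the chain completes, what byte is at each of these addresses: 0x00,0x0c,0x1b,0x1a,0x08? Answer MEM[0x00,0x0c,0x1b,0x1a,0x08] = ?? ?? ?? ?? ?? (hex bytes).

  after D0: wrote 7B at 0x17 = e807fdb75c0d69
  after D1: wrote 5B at 0x09 = ab9e4da002
  after D2: wrote 3B at 0x0b = 29ab9e
  after D3: wrote 2B at 0x19 = 0d69
  after D4: wrote 5B at 0x00 = 5c0d69e807
  after D5: wrote 2B at 0x21 = b62f
query mem[0x00]=0x5c, mem[0x0c]=0xab, mem[0x1b]=0x5c, mem[0x1a]=0x69, mem[0x08]=0x29

MEM[0x00,0x0c,0x1b,0x1a,0x08] = 5c ab 5c 69 29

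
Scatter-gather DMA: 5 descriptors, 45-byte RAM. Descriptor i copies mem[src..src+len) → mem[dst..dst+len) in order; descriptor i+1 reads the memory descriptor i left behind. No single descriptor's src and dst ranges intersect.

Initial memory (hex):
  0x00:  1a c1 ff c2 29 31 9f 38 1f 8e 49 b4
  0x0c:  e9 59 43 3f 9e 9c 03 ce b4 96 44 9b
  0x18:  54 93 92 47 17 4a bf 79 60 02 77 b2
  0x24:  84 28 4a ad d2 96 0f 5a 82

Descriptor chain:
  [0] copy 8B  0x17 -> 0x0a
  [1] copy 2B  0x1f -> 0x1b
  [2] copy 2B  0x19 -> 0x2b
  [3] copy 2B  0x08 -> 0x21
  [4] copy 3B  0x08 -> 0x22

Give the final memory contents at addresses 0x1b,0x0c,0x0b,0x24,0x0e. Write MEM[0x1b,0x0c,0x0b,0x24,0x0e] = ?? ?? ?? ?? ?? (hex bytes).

D0: mem[0x0a..0x11] <- [9b 54 93 92 47 17 4a bf]
D1: mem[0x1b..0x1c] <- [79 60]
D2: mem[0x2b..0x2c] <- [93 92]
D3: mem[0x21..0x22] <- [1f 8e]
D4: mem[0x22..0x24] <- [1f 8e 9b]
query mem[0x1b]=0x79, mem[0x0c]=0x93, mem[0x0b]=0x54, mem[0x24]=0x9b, mem[0x0e]=0x47

MEM[0x1b,0x0c,0x0b,0x24,0x0e] = 79 93 54 9b 47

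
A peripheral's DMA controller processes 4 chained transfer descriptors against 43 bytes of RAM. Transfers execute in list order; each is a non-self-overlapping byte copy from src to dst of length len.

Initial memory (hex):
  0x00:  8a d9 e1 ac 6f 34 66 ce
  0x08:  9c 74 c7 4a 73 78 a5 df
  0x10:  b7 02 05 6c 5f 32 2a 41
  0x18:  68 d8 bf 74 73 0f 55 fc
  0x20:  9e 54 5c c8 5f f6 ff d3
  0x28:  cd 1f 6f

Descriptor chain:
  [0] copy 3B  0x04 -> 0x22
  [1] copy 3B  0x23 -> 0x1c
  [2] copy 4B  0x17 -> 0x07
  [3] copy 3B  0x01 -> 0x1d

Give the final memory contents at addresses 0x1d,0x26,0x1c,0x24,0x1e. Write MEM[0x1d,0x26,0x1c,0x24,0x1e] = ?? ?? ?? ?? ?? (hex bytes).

[0] 0x04->0x22 len=3 : 6f 34 66
[1] 0x23->0x1c len=3 : 34 66 f6
[2] 0x17->0x07 len=4 : 41 68 d8 bf
[3] 0x01->0x1d len=3 : d9 e1 ac
query mem[0x1d]=0xd9, mem[0x26]=0xff, mem[0x1c]=0x34, mem[0x24]=0x66, mem[0x1e]=0xe1

MEM[0x1d,0x26,0x1c,0x24,0x1e] = d9 ff 34 66 e1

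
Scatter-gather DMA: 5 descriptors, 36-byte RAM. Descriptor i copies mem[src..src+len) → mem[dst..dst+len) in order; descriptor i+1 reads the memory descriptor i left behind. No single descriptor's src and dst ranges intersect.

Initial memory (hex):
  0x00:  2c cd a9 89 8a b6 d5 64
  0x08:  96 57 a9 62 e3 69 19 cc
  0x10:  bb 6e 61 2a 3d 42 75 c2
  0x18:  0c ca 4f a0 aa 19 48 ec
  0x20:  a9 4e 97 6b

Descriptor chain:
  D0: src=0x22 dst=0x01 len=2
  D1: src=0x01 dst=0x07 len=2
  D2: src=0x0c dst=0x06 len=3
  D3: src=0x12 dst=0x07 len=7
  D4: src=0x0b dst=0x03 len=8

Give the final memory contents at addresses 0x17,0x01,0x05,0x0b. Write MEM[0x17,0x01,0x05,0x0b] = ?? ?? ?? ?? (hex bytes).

MEM[0x17,0x01,0x05,0x0b] = c2 97 0c 75

#0 dst[0x01+2] := {0x97,0x6b}
#1 dst[0x07+2] := {0x97,0x6b}
#2 dst[0x06+3] := {0xe3,0x69,0x19}
#3 dst[0x07+7] := {0x61,0x2a,0x3d,0x42,0x75,0xc2,0x0c}
#4 dst[0x03+8] := {0x75,0xc2,0x0c,0x19,0xcc,0xbb,0x6e,0x61}
query mem[0x17]=0xc2, mem[0x01]=0x97, mem[0x05]=0x0c, mem[0x0b]=0x75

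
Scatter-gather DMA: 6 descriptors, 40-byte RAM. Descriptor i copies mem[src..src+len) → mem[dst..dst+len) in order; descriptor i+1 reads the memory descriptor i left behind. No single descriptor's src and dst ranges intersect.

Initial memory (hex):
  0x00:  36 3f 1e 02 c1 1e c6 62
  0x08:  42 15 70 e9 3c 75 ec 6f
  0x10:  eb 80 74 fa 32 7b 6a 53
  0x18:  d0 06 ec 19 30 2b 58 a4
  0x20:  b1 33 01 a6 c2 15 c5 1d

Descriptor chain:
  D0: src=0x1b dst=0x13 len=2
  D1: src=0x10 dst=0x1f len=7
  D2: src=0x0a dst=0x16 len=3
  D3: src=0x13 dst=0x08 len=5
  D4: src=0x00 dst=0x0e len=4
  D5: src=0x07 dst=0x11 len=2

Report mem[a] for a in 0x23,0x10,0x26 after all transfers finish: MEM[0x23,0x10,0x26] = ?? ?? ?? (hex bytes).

#0 dst[0x13+2] := {0x19,0x30}
#1 dst[0x1f+7] := {0xeb,0x80,0x74,0x19,0x30,0x7b,0x6a}
#2 dst[0x16+3] := {0x70,0xe9,0x3c}
#3 dst[0x08+5] := {0x19,0x30,0x7b,0x70,0xe9}
#4 dst[0x0e+4] := {0x36,0x3f,0x1e,0x02}
#5 dst[0x11+2] := {0x62,0x19}
query mem[0x23]=0x30, mem[0x10]=0x1e, mem[0x26]=0xc5

MEM[0x23,0x10,0x26] = 30 1e c5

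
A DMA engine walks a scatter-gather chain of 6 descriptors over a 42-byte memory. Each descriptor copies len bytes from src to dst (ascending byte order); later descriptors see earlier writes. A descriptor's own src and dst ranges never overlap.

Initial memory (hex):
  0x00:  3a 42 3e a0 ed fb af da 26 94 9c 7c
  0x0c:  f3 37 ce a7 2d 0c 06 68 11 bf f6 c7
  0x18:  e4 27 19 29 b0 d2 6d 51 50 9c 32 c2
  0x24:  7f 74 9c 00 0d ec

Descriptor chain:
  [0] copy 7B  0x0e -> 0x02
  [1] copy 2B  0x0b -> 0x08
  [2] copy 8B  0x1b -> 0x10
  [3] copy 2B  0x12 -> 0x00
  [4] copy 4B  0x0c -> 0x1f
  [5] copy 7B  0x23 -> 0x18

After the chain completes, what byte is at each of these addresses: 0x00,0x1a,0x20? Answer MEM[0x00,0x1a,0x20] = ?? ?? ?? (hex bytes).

MEM[0x00,0x1a,0x20] = d2 74 37

[0] 0x0e->0x02 len=7 : ce a7 2d 0c 06 68 11
[1] 0x0b->0x08 len=2 : 7c f3
[2] 0x1b->0x10 len=8 : 29 b0 d2 6d 51 50 9c 32
[3] 0x12->0x00 len=2 : d2 6d
[4] 0x0c->0x1f len=4 : f3 37 ce a7
[5] 0x23->0x18 len=7 : c2 7f 74 9c 00 0d ec
query mem[0x00]=0xd2, mem[0x1a]=0x74, mem[0x20]=0x37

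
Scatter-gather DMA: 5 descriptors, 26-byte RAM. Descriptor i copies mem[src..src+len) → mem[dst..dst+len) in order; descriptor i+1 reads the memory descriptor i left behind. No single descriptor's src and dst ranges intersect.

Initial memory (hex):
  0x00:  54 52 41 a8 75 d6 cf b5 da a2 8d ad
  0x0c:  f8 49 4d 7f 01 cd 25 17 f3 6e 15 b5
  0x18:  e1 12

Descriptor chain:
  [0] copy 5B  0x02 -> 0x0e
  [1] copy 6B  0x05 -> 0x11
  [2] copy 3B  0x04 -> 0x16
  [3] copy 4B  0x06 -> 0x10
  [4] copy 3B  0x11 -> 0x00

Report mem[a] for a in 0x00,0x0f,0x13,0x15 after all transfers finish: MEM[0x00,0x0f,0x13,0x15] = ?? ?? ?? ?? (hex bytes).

MEM[0x00,0x0f,0x13,0x15] = b5 a8 a2 a2

[0] 0x02->0x0e len=5 : 41 a8 75 d6 cf
[1] 0x05->0x11 len=6 : d6 cf b5 da a2 8d
[2] 0x04->0x16 len=3 : 75 d6 cf
[3] 0x06->0x10 len=4 : cf b5 da a2
[4] 0x11->0x00 len=3 : b5 da a2
query mem[0x00]=0xb5, mem[0x0f]=0xa8, mem[0x13]=0xa2, mem[0x15]=0xa2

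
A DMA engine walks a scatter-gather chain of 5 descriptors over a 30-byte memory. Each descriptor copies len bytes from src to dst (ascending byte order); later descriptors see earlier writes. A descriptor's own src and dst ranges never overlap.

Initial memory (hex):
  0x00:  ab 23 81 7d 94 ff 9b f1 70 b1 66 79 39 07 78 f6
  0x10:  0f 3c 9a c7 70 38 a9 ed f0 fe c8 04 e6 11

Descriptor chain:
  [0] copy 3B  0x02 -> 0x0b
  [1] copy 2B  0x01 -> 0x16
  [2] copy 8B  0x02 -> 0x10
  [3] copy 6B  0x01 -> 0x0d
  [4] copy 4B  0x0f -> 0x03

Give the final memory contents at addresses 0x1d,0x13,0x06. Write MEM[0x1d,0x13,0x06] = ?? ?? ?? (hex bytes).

[0] 0x02->0x0b len=3 : 81 7d 94
[1] 0x01->0x16 len=2 : 23 81
[2] 0x02->0x10 len=8 : 81 7d 94 ff 9b f1 70 b1
[3] 0x01->0x0d len=6 : 23 81 7d 94 ff 9b
[4] 0x0f->0x03 len=4 : 7d 94 ff 9b
query mem[0x1d]=0x11, mem[0x13]=0xff, mem[0x06]=0x9b

MEM[0x1d,0x13,0x06] = 11 ff 9b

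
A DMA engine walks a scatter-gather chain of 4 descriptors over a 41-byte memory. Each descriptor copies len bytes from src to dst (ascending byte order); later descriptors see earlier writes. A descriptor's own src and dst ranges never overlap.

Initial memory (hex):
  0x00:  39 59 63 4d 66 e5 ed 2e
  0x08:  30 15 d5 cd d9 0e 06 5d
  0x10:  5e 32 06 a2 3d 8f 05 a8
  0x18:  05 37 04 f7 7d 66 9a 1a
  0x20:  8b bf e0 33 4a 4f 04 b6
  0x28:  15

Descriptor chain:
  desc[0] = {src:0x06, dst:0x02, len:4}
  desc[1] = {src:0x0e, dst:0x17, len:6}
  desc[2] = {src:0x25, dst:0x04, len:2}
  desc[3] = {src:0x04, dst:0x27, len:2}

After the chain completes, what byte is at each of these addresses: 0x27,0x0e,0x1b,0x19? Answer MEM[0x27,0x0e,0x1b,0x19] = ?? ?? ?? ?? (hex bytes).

D0: mem[0x02..0x05] <- [ed 2e 30 15]
D1: mem[0x17..0x1c] <- [06 5d 5e 32 06 a2]
D2: mem[0x04..0x05] <- [4f 04]
D3: mem[0x27..0x28] <- [4f 04]
query mem[0x27]=0x4f, mem[0x0e]=0x06, mem[0x1b]=0x06, mem[0x19]=0x5e

MEM[0x27,0x0e,0x1b,0x19] = 4f 06 06 5e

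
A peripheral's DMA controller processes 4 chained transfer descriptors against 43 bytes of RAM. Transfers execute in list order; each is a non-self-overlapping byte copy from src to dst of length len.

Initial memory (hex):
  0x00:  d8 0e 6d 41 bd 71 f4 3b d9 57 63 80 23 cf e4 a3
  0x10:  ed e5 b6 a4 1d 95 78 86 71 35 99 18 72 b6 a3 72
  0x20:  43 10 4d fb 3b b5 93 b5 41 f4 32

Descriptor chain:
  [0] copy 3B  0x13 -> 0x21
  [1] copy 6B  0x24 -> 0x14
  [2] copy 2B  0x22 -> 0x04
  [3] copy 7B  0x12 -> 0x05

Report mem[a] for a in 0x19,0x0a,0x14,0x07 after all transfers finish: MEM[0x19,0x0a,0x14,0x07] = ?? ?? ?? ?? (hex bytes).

MEM[0x19,0x0a,0x14,0x07] = f4 b5 3b 3b

  after D0: wrote 3B at 0x21 = a41d95
  after D1: wrote 6B at 0x14 = 3bb593b541f4
  after D2: wrote 2B at 0x04 = 1d95
  after D3: wrote 7B at 0x05 = b6a43bb593b541
query mem[0x19]=0xf4, mem[0x0a]=0xb5, mem[0x14]=0x3b, mem[0x07]=0x3b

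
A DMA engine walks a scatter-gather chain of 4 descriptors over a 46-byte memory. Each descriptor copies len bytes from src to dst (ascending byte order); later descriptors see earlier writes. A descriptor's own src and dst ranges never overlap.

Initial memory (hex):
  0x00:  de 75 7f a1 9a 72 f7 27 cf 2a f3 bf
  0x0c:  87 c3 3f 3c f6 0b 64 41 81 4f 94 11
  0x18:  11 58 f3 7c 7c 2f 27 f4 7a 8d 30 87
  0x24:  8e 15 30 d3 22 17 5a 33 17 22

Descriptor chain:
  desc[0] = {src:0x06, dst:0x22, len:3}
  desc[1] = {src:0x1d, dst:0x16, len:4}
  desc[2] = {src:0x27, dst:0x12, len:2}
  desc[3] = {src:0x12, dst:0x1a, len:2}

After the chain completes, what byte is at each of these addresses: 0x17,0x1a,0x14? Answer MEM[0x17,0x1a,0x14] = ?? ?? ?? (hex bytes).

D0: mem[0x22..0x24] <- [f7 27 cf]
D1: mem[0x16..0x19] <- [2f 27 f4 7a]
D2: mem[0x12..0x13] <- [d3 22]
D3: mem[0x1a..0x1b] <- [d3 22]
query mem[0x17]=0x27, mem[0x1a]=0xd3, mem[0x14]=0x81

MEM[0x17,0x1a,0x14] = 27 d3 81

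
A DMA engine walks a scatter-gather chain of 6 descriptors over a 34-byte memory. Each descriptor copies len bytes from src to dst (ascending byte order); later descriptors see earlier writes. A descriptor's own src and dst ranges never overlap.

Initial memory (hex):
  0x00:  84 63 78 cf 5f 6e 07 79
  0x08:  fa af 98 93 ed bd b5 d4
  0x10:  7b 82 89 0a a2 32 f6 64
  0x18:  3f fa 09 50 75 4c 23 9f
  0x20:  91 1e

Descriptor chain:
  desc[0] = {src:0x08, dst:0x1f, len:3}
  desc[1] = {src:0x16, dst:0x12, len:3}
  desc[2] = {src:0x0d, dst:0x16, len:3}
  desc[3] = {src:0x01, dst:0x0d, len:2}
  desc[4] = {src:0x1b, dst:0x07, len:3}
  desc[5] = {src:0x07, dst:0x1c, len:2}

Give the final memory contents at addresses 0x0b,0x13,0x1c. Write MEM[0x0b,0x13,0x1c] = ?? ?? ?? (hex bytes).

MEM[0x0b,0x13,0x1c] = 93 64 50

#0 dst[0x1f+3] := {0xfa,0xaf,0x98}
#1 dst[0x12+3] := {0xf6,0x64,0x3f}
#2 dst[0x16+3] := {0xbd,0xb5,0xd4}
#3 dst[0x0d+2] := {0x63,0x78}
#4 dst[0x07+3] := {0x50,0x75,0x4c}
#5 dst[0x1c+2] := {0x50,0x75}
query mem[0x0b]=0x93, mem[0x13]=0x64, mem[0x1c]=0x50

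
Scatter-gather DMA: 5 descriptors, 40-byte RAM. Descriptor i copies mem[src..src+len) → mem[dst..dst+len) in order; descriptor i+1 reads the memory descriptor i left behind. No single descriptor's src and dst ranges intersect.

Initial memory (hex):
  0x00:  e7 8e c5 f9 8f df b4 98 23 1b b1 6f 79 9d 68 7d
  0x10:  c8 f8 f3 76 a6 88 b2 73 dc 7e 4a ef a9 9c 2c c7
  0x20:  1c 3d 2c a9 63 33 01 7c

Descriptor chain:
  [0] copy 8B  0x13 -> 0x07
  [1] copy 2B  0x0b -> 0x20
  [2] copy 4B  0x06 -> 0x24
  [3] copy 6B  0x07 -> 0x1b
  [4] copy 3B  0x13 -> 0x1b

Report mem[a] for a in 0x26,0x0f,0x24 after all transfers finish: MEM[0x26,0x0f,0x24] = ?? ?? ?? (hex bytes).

MEM[0x26,0x0f,0x24] = a6 7d b4

#0 dst[0x07+8] := {0x76,0xa6,0x88,0xb2,0x73,0xdc,0x7e,0x4a}
#1 dst[0x20+2] := {0x73,0xdc}
#2 dst[0x24+4] := {0xb4,0x76,0xa6,0x88}
#3 dst[0x1b+6] := {0x76,0xa6,0x88,0xb2,0x73,0xdc}
#4 dst[0x1b+3] := {0x76,0xa6,0x88}
query mem[0x26]=0xa6, mem[0x0f]=0x7d, mem[0x24]=0xb4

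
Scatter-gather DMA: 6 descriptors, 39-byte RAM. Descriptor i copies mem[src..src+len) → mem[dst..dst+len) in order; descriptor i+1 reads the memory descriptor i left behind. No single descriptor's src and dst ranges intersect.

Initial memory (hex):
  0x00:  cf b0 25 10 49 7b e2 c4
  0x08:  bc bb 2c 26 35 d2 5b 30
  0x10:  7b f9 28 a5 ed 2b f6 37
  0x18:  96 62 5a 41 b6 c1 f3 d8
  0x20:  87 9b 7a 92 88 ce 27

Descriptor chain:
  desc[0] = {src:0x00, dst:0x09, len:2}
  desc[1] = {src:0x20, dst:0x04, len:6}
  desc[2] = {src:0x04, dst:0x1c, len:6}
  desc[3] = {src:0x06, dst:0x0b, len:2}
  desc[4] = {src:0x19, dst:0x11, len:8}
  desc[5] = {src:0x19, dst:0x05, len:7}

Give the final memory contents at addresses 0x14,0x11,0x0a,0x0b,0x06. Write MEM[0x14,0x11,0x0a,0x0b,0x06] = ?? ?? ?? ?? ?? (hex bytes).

[0] 0x00->0x09 len=2 : cf b0
[1] 0x20->0x04 len=6 : 87 9b 7a 92 88 ce
[2] 0x04->0x1c len=6 : 87 9b 7a 92 88 ce
[3] 0x06->0x0b len=2 : 7a 92
[4] 0x19->0x11 len=8 : 62 5a 41 87 9b 7a 92 88
[5] 0x19->0x05 len=7 : 62 5a 41 87 9b 7a 92
query mem[0x14]=0x87, mem[0x11]=0x62, mem[0x0a]=0x7a, mem[0x0b]=0x92, mem[0x06]=0x5a

MEM[0x14,0x11,0x0a,0x0b,0x06] = 87 62 7a 92 5a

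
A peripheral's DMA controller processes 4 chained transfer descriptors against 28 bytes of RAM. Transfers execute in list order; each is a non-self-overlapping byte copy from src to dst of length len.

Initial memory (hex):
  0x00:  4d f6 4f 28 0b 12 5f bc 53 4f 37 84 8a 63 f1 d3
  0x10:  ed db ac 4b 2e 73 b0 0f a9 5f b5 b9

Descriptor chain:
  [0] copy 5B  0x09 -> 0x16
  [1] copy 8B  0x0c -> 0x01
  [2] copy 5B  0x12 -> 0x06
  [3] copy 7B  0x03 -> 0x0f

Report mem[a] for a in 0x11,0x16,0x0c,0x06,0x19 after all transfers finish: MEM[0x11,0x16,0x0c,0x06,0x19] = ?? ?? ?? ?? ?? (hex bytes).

MEM[0x11,0x16,0x0c,0x06,0x19] = ed 4f 8a ac 8a

D0: mem[0x16..0x1a] <- [4f 37 84 8a 63]
D1: mem[0x01..0x08] <- [8a 63 f1 d3 ed db ac 4b]
D2: mem[0x06..0x0a] <- [ac 4b 2e 73 4f]
D3: mem[0x0f..0x15] <- [f1 d3 ed ac 4b 2e 73]
query mem[0x11]=0xed, mem[0x16]=0x4f, mem[0x0c]=0x8a, mem[0x06]=0xac, mem[0x19]=0x8a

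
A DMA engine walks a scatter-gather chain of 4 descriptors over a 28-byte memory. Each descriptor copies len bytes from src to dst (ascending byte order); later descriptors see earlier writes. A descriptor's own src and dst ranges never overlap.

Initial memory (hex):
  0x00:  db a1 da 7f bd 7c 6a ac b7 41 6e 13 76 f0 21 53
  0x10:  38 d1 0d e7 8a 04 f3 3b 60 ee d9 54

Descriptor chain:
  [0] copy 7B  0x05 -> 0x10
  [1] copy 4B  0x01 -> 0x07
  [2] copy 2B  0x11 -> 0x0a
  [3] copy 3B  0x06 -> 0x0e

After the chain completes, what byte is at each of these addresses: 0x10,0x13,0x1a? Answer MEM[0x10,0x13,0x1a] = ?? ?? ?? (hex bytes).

#0 dst[0x10+7] := {0x7c,0x6a,0xac,0xb7,0x41,0x6e,0x13}
#1 dst[0x07+4] := {0xa1,0xda,0x7f,0xbd}
#2 dst[0x0a+2] := {0x6a,0xac}
#3 dst[0x0e+3] := {0x6a,0xa1,0xda}
query mem[0x10]=0xda, mem[0x13]=0xb7, mem[0x1a]=0xd9

MEM[0x10,0x13,0x1a] = da b7 d9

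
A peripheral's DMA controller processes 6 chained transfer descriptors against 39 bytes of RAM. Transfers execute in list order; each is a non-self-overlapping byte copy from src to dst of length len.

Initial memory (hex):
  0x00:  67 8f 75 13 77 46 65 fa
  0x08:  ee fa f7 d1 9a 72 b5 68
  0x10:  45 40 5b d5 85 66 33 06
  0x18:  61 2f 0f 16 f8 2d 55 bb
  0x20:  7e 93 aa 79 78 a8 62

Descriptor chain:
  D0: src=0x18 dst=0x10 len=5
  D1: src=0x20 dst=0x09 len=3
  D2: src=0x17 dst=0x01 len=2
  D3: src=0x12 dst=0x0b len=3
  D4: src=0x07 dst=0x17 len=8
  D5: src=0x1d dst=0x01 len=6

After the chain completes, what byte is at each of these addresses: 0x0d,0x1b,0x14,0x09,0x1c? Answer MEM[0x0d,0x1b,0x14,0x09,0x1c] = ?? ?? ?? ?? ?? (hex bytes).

MEM[0x0d,0x1b,0x14,0x09,0x1c] = f8 0f f8 7e 16

D0: mem[0x10..0x14] <- [61 2f 0f 16 f8]
D1: mem[0x09..0x0b] <- [7e 93 aa]
D2: mem[0x01..0x02] <- [06 61]
D3: mem[0x0b..0x0d] <- [0f 16 f8]
D4: mem[0x17..0x1e] <- [fa ee 7e 93 0f 16 f8 b5]
D5: mem[0x01..0x06] <- [f8 b5 bb 7e 93 aa]
query mem[0x0d]=0xf8, mem[0x1b]=0x0f, mem[0x14]=0xf8, mem[0x09]=0x7e, mem[0x1c]=0x16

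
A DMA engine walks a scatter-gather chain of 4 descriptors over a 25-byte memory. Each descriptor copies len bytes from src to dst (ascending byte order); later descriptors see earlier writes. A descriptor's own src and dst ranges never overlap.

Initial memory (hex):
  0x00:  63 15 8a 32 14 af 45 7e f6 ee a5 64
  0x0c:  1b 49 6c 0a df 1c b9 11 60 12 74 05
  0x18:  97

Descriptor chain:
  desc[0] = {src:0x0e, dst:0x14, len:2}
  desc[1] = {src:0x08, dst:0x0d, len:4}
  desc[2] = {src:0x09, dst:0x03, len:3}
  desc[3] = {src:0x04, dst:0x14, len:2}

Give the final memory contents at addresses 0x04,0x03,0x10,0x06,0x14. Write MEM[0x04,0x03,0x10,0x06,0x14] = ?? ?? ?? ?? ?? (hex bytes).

MEM[0x04,0x03,0x10,0x06,0x14] = a5 ee 64 45 a5

[0] 0x0e->0x14 len=2 : 6c 0a
[1] 0x08->0x0d len=4 : f6 ee a5 64
[2] 0x09->0x03 len=3 : ee a5 64
[3] 0x04->0x14 len=2 : a5 64
query mem[0x04]=0xa5, mem[0x03]=0xee, mem[0x10]=0x64, mem[0x06]=0x45, mem[0x14]=0xa5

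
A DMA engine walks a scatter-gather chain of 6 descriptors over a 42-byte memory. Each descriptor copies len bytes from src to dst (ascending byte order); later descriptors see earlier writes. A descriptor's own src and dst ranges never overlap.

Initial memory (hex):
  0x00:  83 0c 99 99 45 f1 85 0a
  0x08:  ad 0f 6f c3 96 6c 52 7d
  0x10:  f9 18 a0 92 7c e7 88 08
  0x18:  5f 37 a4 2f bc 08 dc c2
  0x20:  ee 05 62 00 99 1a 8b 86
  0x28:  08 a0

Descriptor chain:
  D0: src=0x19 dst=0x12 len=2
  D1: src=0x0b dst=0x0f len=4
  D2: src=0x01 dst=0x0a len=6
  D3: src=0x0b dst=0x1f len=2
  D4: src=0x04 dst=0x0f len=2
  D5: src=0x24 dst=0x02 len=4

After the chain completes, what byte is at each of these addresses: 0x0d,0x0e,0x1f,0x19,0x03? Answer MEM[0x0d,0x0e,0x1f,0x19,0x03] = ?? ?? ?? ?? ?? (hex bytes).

MEM[0x0d,0x0e,0x1f,0x19,0x03] = 45 f1 99 37 1a

  after D0: wrote 2B at 0x12 = 37a4
  after D1: wrote 4B at 0x0f = c3966c52
  after D2: wrote 6B at 0x0a = 0c999945f185
  after D3: wrote 2B at 0x1f = 9999
  after D4: wrote 2B at 0x0f = 45f1
  after D5: wrote 4B at 0x02 = 991a8b86
query mem[0x0d]=0x45, mem[0x0e]=0xf1, mem[0x1f]=0x99, mem[0x19]=0x37, mem[0x03]=0x1a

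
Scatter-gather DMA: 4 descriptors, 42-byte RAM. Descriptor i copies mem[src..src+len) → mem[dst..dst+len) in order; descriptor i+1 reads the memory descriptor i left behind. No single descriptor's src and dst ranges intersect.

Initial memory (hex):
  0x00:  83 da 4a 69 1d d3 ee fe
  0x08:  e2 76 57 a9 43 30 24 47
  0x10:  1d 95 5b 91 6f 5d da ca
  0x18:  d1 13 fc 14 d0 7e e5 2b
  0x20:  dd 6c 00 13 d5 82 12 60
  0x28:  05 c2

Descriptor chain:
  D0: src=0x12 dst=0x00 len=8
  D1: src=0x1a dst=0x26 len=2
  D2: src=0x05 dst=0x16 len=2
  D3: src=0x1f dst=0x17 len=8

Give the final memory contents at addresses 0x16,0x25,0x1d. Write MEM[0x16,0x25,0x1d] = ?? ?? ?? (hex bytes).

  after D0: wrote 8B at 0x00 = 5b916f5ddacad113
  after D1: wrote 2B at 0x26 = fc14
  after D2: wrote 2B at 0x16 = cad1
  after D3: wrote 8B at 0x17 = 2bdd6c0013d582fc
query mem[0x16]=0xca, mem[0x25]=0x82, mem[0x1d]=0x82

MEM[0x16,0x25,0x1d] = ca 82 82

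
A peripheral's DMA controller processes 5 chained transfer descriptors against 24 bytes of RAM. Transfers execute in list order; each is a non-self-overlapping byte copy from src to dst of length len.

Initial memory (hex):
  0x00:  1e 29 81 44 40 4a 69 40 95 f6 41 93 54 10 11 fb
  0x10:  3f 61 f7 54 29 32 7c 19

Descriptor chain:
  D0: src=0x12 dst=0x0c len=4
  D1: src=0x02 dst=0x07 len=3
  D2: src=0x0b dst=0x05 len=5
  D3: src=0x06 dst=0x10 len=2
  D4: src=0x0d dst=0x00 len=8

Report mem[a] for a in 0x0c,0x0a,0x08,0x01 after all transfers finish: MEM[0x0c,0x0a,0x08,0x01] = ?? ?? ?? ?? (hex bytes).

MEM[0x0c,0x0a,0x08,0x01] = f7 41 29 29

  after D0: wrote 4B at 0x0c = f7542932
  after D1: wrote 3B at 0x07 = 814440
  after D2: wrote 5B at 0x05 = 93f7542932
  after D3: wrote 2B at 0x10 = f754
  after D4: wrote 8B at 0x00 = 542932f754f75429
query mem[0x0c]=0xf7, mem[0x0a]=0x41, mem[0x08]=0x29, mem[0x01]=0x29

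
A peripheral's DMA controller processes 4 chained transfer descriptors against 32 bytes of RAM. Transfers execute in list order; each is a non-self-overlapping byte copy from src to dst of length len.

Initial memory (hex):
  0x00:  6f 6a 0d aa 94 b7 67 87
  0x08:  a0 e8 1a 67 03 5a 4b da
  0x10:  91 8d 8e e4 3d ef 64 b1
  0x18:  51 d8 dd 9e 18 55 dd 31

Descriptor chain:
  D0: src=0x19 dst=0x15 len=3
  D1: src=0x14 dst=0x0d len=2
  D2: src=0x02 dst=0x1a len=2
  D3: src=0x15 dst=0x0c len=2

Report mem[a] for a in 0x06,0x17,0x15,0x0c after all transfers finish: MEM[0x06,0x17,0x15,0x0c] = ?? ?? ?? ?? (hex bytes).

MEM[0x06,0x17,0x15,0x0c] = 67 9e d8 d8

D0: mem[0x15..0x17] <- [d8 dd 9e]
D1: mem[0x0d..0x0e] <- [3d d8]
D2: mem[0x1a..0x1b] <- [0d aa]
D3: mem[0x0c..0x0d] <- [d8 dd]
query mem[0x06]=0x67, mem[0x17]=0x9e, mem[0x15]=0xd8, mem[0x0c]=0xd8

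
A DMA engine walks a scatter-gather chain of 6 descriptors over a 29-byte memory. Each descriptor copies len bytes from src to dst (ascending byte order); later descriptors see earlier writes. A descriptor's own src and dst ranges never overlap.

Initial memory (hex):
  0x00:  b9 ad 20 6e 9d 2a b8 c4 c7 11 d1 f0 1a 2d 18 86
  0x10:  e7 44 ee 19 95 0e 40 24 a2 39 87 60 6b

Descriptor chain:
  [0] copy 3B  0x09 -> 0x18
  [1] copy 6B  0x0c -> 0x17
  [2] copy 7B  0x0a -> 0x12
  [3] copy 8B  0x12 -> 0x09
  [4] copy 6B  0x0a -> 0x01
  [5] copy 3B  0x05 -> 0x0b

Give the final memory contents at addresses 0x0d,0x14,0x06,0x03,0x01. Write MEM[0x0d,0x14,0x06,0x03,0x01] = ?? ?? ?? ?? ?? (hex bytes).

#0 dst[0x18+3] := {0x11,0xd1,0xf0}
#1 dst[0x17+6] := {0x1a,0x2d,0x18,0x86,0xe7,0x44}
#2 dst[0x12+7] := {0xd1,0xf0,0x1a,0x2d,0x18,0x86,0xe7}
#3 dst[0x09+8] := {0xd1,0xf0,0x1a,0x2d,0x18,0x86,0xe7,0x18}
#4 dst[0x01+6] := {0xf0,0x1a,0x2d,0x18,0x86,0xe7}
#5 dst[0x0b+3] := {0x86,0xe7,0xc4}
query mem[0x0d]=0xc4, mem[0x14]=0x1a, mem[0x06]=0xe7, mem[0x03]=0x2d, mem[0x01]=0xf0

MEM[0x0d,0x14,0x06,0x03,0x01] = c4 1a e7 2d f0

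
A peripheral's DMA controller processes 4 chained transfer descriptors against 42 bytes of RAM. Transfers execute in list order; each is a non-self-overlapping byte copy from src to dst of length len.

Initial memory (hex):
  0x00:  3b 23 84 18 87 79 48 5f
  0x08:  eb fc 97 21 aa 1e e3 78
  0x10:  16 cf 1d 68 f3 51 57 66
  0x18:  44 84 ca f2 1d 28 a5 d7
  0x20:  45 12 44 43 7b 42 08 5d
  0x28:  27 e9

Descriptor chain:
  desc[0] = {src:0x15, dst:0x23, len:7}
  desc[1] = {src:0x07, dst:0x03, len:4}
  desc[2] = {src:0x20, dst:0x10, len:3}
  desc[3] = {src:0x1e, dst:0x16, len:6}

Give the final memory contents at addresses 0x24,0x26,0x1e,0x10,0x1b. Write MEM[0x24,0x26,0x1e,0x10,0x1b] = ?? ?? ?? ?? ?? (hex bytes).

#0 dst[0x23+7] := {0x51,0x57,0x66,0x44,0x84,0xca,0xf2}
#1 dst[0x03+4] := {0x5f,0xeb,0xfc,0x97}
#2 dst[0x10+3] := {0x45,0x12,0x44}
#3 dst[0x16+6] := {0xa5,0xd7,0x45,0x12,0x44,0x51}
query mem[0x24]=0x57, mem[0x26]=0x44, mem[0x1e]=0xa5, mem[0x10]=0x45, mem[0x1b]=0x51

MEM[0x24,0x26,0x1e,0x10,0x1b] = 57 44 a5 45 51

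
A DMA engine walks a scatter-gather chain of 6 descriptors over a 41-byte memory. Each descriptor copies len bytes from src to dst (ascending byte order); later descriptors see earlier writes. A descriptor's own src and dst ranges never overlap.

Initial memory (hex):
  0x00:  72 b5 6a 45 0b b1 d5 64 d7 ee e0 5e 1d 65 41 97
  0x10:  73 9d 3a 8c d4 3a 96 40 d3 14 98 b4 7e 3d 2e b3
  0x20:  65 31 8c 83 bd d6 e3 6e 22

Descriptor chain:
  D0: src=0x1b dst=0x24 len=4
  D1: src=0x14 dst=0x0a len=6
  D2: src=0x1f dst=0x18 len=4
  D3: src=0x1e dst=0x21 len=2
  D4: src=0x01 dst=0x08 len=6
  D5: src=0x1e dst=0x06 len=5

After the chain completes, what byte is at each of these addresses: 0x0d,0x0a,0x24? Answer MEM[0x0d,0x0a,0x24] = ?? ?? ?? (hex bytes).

MEM[0x0d,0x0a,0x24] = d5 b3 b4

#0 dst[0x24+4] := {0xb4,0x7e,0x3d,0x2e}
#1 dst[0x0a+6] := {0xd4,0x3a,0x96,0x40,0xd3,0x14}
#2 dst[0x18+4] := {0xb3,0x65,0x31,0x8c}
#3 dst[0x21+2] := {0x2e,0xb3}
#4 dst[0x08+6] := {0xb5,0x6a,0x45,0x0b,0xb1,0xd5}
#5 dst[0x06+5] := {0x2e,0xb3,0x65,0x2e,0xb3}
query mem[0x0d]=0xd5, mem[0x0a]=0xb3, mem[0x24]=0xb4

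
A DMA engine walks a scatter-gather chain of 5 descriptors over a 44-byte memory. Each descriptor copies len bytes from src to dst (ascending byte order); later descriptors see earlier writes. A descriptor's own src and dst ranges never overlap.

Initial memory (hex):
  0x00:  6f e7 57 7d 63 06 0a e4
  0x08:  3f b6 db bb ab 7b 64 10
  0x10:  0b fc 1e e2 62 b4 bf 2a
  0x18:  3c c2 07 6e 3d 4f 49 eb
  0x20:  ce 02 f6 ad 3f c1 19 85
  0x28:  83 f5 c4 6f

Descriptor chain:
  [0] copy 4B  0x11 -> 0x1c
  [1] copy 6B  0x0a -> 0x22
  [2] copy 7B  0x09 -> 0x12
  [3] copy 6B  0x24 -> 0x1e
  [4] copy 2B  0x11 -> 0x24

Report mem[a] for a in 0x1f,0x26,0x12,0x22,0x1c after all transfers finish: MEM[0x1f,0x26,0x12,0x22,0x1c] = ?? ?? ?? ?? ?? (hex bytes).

MEM[0x1f,0x26,0x12,0x22,0x1c] = 7b 64 b6 83 fc

#0 dst[0x1c+4] := {0xfc,0x1e,0xe2,0x62}
#1 dst[0x22+6] := {0xdb,0xbb,0xab,0x7b,0x64,0x10}
#2 dst[0x12+7] := {0xb6,0xdb,0xbb,0xab,0x7b,0x64,0x10}
#3 dst[0x1e+6] := {0xab,0x7b,0x64,0x10,0x83,0xf5}
#4 dst[0x24+2] := {0xfc,0xb6}
query mem[0x1f]=0x7b, mem[0x26]=0x64, mem[0x12]=0xb6, mem[0x22]=0x83, mem[0x1c]=0xfc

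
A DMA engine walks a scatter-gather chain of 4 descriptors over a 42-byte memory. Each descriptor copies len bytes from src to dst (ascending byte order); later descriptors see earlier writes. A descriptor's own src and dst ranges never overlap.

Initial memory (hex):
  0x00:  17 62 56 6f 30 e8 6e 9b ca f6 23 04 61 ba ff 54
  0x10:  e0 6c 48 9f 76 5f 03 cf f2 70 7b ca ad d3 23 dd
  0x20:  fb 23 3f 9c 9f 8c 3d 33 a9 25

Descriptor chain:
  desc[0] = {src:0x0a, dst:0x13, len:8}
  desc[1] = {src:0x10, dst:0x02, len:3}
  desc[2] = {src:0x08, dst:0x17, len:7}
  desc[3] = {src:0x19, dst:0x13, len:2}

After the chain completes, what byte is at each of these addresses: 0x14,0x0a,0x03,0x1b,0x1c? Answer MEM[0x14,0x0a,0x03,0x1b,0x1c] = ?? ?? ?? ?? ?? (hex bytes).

#0 dst[0x13+8] := {0x23,0x04,0x61,0xba,0xff,0x54,0xe0,0x6c}
#1 dst[0x02+3] := {0xe0,0x6c,0x48}
#2 dst[0x17+7] := {0xca,0xf6,0x23,0x04,0x61,0xba,0xff}
#3 dst[0x13+2] := {0x23,0x04}
query mem[0x14]=0x04, mem[0x0a]=0x23, mem[0x03]=0x6c, mem[0x1b]=0x61, mem[0x1c]=0xba

MEM[0x14,0x0a,0x03,0x1b,0x1c] = 04 23 6c 61 ba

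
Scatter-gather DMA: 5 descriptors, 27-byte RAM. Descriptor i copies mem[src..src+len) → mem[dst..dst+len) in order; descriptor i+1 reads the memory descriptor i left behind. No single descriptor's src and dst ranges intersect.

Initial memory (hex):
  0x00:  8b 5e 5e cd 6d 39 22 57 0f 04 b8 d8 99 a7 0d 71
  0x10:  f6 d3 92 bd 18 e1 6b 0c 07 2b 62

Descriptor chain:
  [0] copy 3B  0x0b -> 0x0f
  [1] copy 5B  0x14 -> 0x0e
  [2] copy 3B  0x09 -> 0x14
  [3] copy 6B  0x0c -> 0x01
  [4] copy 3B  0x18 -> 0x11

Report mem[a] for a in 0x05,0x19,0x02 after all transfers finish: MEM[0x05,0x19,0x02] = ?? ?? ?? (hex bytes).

MEM[0x05,0x19,0x02] = 6b 2b a7

  after D0: wrote 3B at 0x0f = d899a7
  after D1: wrote 5B at 0x0e = 18e16b0c07
  after D2: wrote 3B at 0x14 = 04b8d8
  after D3: wrote 6B at 0x01 = 99a718e16b0c
  after D4: wrote 3B at 0x11 = 072b62
query mem[0x05]=0x6b, mem[0x19]=0x2b, mem[0x02]=0xa7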